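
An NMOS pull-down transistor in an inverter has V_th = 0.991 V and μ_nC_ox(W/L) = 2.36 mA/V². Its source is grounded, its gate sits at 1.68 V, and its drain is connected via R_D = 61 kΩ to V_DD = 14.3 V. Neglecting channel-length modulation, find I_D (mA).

V_GS = V_G = 1.68 V, so V_ov = 1.68 − 0.991 = 0.689 V.
Assume saturation: I_D = ½ k_n V_ov² = 0.5 × 2.36 × 0.689² = 0.56 mA, giving V_DS = V_DD − I_D R_D = 14.3 − 0.56 × 61 = -19.9 V.
But -19.9 V < V_ov = 0.689 V, so the device is actually in triode.
In triode I_D = k_n[V_ov V_DS − ½ V_DS²] and I_D = (V_DD − V_DS)/R_D. Equating: 72 V_DS² − 100.2 V_DS + 14.3 = 0, giving V_DS = 0.161 V (the root below V_ov).
I_D = (14.3 − 0.161) / 61 = 0.232 mA.

I_D = 0.232 mA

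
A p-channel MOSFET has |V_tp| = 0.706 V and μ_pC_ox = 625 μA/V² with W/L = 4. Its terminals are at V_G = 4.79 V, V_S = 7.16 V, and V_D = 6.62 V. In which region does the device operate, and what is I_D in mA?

V_SG = V_S − V_G = 7.16 − 4.79 = 2.37 V; V_SD = V_S − V_D = 7.16 − 6.62 = 0.54 V.
k_p = μ_pC_ox · (W/L) = 2.5 mA/V².
V_ov = V_SG − |V_tp| = 2.37 − 0.706 = 1.66 V.
Since V_SD = 0.54 V < V_ov = 1.66 V, the device is in the triode region.
I_D = k_p [V_ov · V_SD − ½ V_SD²] = 2.5 × [1.66 × 0.54 − 0.5 × 0.54²] = 1.88 mA.

Triode; I_D = 1.88 mA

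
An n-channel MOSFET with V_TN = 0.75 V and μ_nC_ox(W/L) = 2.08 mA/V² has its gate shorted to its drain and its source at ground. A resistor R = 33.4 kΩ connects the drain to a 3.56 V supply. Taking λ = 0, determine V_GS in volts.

V_GS = 1.02 V

With gate tied to drain, V_GS = V_DS ≥ V_GS − V_TN, so the device is in saturation.
KCL at the drain: ½ k_n (V_GS − V_TN)² = (V_DD − V_GS)/R.
Let x = V_GS − 0.75. Then 34.7 x² + x − 2.81 = 0, giving x = 0.27 V (positive root), so V_GS = 1.02 V.
I_D = (V_DD − V_GS)/R = (3.56 − 1.02) / 33.4 = 0.076 mA.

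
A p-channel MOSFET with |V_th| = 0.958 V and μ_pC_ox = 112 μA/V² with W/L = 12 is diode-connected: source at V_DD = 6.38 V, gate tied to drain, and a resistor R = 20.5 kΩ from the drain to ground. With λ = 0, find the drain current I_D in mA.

I_D = 0.236 mA

With gate tied to drain, V_SG = V_SD ≥ V_SG − |V_th|, so the device is in saturation.
k_p = μ_pC_ox · (W/L) = 1.344 mA/V².
KCL at the drain: ½ k_p (V_SG − |V_th|)² = (V_DD − V_SG)/R.
Let x = V_SG − 0.958. Then 13.8 x² + x − 5.422 = 0, giving x = 0.592 V (positive root), so V_SG = 1.55 V.
I_D = (V_DD − V_SG)/R = (6.38 − 1.55) / 20.5 = 0.236 mA.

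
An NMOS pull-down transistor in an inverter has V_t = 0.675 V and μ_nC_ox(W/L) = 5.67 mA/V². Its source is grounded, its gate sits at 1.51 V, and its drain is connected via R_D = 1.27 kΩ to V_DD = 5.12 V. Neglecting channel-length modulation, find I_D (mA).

I_D = 1.98 mA

V_GS = V_G = 1.51 V, so V_ov = 1.51 − 0.675 = 0.835 V.
Assume saturation: I_D = ½ k_n V_ov² = 0.5 × 5.67 × 0.835² = 1.98 mA, giving V_DS = V_DD − I_D R_D = 5.12 − 1.98 × 1.27 = 2.61 V.
V_DS = 2.61 V ≥ V_ov = 0.835 V, confirming saturation.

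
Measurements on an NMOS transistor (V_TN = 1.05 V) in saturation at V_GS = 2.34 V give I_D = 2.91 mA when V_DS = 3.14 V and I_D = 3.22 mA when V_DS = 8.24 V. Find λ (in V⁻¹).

With V_GS fixed, I_D ∝ (1 + λ V_DS) in saturation, so I_D2/I_D1 = (1 + λ V_DS2)/(1 + λ V_DS1).
3.22/2.91 = 1.107 = (1 + 8.24 λ)/(1 + 3.14 λ).
Solving: λ (I_D1 V_DS2 − I_D2 V_DS1) = I_D2 − I_D1, so λ = (3.22 − 2.91) / (2.91 × 8.24 − 3.22 × 3.14) = 0.31 / 13.9 = 0.0224 V⁻¹.

λ = 0.0224 V⁻¹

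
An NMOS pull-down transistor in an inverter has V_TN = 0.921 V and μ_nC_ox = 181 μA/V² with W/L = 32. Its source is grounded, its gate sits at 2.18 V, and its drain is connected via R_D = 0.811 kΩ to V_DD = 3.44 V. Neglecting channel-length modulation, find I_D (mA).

V_GS = V_G = 2.18 V, so V_ov = 2.18 − 0.921 = 1.26 V.
k_n = μ_nC_ox · (W/L) = 5.792 mA/V².
Assume saturation: I_D = ½ k_n V_ov² = 0.5 × 5.792 × 1.26² = 4.59 mA, giving V_DS = V_DD − I_D R_D = 3.44 − 4.59 × 0.811 = -0.283 V.
But -0.283 V < V_ov = 1.26 V, so the device is actually in triode.
In triode I_D = k_n[V_ov V_DS − ½ V_DS²] and I_D = (V_DD − V_DS)/R_D. Equating: 2.35 V_DS² − 6.914 V_DS + 3.44 = 0, giving V_DS = 0.634 V (the root below V_ov).
I_D = (3.44 − 0.634) / 0.811 = 3.46 mA.

I_D = 3.46 mA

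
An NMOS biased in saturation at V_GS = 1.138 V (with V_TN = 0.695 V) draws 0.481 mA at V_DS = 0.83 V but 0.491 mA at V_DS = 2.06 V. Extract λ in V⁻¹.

With V_GS fixed, I_D ∝ (1 + λ V_DS) in saturation, so I_D2/I_D1 = (1 + λ V_DS2)/(1 + λ V_DS1).
0.491/0.481 = 1.021 = (1 + 2.06 λ)/(1 + 0.83 λ).
Solving: λ (I_D1 V_DS2 − I_D2 V_DS1) = I_D2 − I_D1, so λ = (0.491 − 0.481) / (0.481 × 2.06 − 0.491 × 0.83) = 0.01 / 0.583 = 0.0171 V⁻¹.

λ = 0.0171 V⁻¹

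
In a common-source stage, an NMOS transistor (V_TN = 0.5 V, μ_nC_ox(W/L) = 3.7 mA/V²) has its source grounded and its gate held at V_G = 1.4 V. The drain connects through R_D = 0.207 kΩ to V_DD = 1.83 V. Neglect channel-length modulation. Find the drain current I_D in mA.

I_D = 1.50 mA

V_GS = V_G = 1.4 V, so V_ov = 1.4 − 0.5 = 0.9 V.
Assume saturation: I_D = ½ k_n V_ov² = 0.5 × 3.7 × 0.9² = 1.5 mA, giving V_DS = V_DD − I_D R_D = 1.83 − 1.5 × 0.207 = 1.52 V.
V_DS = 1.52 V ≥ V_ov = 0.9 V, confirming saturation.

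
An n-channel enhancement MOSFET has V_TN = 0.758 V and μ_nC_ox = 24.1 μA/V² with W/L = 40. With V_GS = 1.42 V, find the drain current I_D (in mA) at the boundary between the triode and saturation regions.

At the boundary V_DS = V_ov = V_GS − V_TN = 1.42 − 0.758 = 0.662 V.
k_n = μ_nC_ox · (W/L) = 0.964 mA/V².
I_D = ½ k_n V_ov² = 0.5 × 0.964 × 0.662² = 0.211 mA.

I_D = 0.211 mA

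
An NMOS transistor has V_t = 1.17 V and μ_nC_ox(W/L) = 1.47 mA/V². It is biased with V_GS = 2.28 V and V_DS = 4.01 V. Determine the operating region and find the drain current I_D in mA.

V_ov = V_GS − V_t = 2.28 − 1.17 = 1.11 V.
Since V_DS = 4.01 V ≥ V_ov = 1.11 V, the device is in saturation.
I_D = ½ k_n V_ov² = 0.5 × 1.47 × 1.11² = 0.906 mA.

Saturation; I_D = 0.906 mA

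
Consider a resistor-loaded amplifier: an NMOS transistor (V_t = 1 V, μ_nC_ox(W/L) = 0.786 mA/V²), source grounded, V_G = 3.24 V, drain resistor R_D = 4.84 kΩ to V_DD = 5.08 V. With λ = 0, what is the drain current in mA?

I_D = 0.924 mA

V_GS = V_G = 3.24 V, so V_ov = 3.24 − 1 = 2.24 V.
Assume saturation: I_D = ½ k_n V_ov² = 0.5 × 0.786 × 2.24² = 1.97 mA, giving V_DS = V_DD − I_D R_D = 5.08 − 1.97 × 4.84 = -4.46 V.
But -4.46 V < V_ov = 2.24 V, so the device is actually in triode.
In triode I_D = k_n[V_ov V_DS − ½ V_DS²] and I_D = (V_DD − V_DS)/R_D. Equating: 1.9 V_DS² − 9.521 V_DS + 5.08 = 0, giving V_DS = 0.607 V (the root below V_ov).
I_D = (5.08 − 0.607) / 4.84 = 0.924 mA.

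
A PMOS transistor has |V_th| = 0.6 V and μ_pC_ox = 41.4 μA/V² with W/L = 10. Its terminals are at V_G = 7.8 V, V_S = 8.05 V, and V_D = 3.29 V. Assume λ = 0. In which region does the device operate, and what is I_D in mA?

V_SG = V_S − V_G = 8.05 − 7.8 = 0.25 V; V_SD = V_S − V_D = 8.05 − 3.29 = 4.76 V.
V_SG = 0.25 V < |V_th| = 0.6 V, so the transistor is in cutoff.

Cutoff; I_D = 0 mA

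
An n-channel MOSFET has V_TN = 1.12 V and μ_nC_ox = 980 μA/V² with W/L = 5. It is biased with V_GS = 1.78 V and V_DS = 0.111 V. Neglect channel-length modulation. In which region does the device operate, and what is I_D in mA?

k_n = μ_nC_ox · (W/L) = 4.9 mA/V².
V_ov = V_GS − V_TN = 1.78 − 1.12 = 0.66 V.
Since V_DS = 0.111 V < V_ov = 0.66 V, the device is in the triode region.
I_D = k_n [V_ov · V_DS − ½ V_DS²] = 4.9 × [0.66 × 0.111 − 0.5 × 0.111²] = 0.329 mA.

Triode; I_D = 0.329 mA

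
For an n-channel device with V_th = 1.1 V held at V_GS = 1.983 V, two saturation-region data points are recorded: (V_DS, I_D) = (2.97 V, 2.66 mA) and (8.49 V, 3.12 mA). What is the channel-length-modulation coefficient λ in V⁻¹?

With V_GS fixed, I_D ∝ (1 + λ V_DS) in saturation, so I_D2/I_D1 = (1 + λ V_DS2)/(1 + λ V_DS1).
3.12/2.66 = 1.173 = (1 + 8.49 λ)/(1 + 2.97 λ).
Solving: λ (I_D1 V_DS2 − I_D2 V_DS1) = I_D2 − I_D1, so λ = (3.12 − 2.66) / (2.66 × 8.49 − 3.12 × 2.97) = 0.46 / 13.3 = 0.0345 V⁻¹.

λ = 0.0345 V⁻¹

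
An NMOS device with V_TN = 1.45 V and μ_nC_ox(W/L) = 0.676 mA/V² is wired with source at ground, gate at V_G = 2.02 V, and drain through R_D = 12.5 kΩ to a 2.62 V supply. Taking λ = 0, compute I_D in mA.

V_GS = V_G = 2.02 V, so V_ov = 2.02 − 1.45 = 0.57 V.
Assume saturation: I_D = ½ k_n V_ov² = 0.5 × 0.676 × 0.57² = 0.11 mA, giving V_DS = V_DD − I_D R_D = 2.62 − 0.11 × 12.5 = 1.25 V.
V_DS = 1.25 V ≥ V_ov = 0.57 V, confirming saturation.

I_D = 0.110 mA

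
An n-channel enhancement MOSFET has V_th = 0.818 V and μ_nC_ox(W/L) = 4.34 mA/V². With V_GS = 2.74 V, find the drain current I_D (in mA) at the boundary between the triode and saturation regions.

I_D = 8.02 mA

At the boundary V_DS = V_ov = V_GS − V_th = 2.74 − 0.818 = 1.92 V.
I_D = ½ k_n V_ov² = 0.5 × 4.34 × 1.92² = 8.02 mA.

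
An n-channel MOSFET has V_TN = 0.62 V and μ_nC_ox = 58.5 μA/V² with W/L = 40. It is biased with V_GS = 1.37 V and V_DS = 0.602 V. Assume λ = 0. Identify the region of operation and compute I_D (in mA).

k_n = μ_nC_ox · (W/L) = 2.34 mA/V².
V_ov = V_GS − V_TN = 1.37 − 0.62 = 0.75 V.
Since V_DS = 0.602 V < V_ov = 0.75 V, the device is in the triode region.
I_D = k_n [V_ov · V_DS − ½ V_DS²] = 2.34 × [0.75 × 0.602 − 0.5 × 0.602²] = 0.632 mA.

Triode; I_D = 0.632 mA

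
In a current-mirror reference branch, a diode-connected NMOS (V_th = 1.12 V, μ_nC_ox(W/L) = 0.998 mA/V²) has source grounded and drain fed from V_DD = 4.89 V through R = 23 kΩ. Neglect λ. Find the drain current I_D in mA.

I_D = 0.141 mA

With gate tied to drain, V_GS = V_DS ≥ V_GS − V_th, so the device is in saturation.
KCL at the drain: ½ k_n (V_GS − V_th)² = (V_DD − V_GS)/R.
Let x = V_GS − 1.12. Then 11.5 x² + x − 3.77 = 0, giving x = 0.531 V (positive root), so V_GS = 1.65 V.
I_D = (V_DD − V_GS)/R = (4.89 − 1.65) / 23 = 0.141 mA.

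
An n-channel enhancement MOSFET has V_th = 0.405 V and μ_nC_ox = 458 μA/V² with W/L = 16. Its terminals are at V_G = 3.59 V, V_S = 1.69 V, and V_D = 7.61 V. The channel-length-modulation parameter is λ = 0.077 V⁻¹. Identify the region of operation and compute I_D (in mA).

V_GS = V_G − V_S = 3.59 − 1.69 = 1.9 V; V_DS = V_D − V_S = 7.61 − 1.69 = 5.92 V.
k_n = μ_nC_ox · (W/L) = 7.328 mA/V².
V_ov = V_GS − V_th = 1.9 − 0.405 = 1.49 V.
Since V_DS = 5.92 V ≥ V_ov = 1.49 V, the device is in saturation.
I_D = ½ k_n V_ov² (1 + λ V_DS) = 0.5 × 7.328 × 1.49² × (1 + 0.077 × 5.92) = 11.9 mA.

Saturation; I_D = 11.9 mA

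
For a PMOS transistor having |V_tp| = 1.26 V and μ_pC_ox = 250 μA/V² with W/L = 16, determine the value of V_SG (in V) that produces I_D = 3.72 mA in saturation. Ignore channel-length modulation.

k_p = μ_pC_ox · (W/L) = 4 mA/V².
In saturation I_D = ½ k_p (V_SG − |V_tp|)², so V_SG − |V_tp| = √(2 I_D / k_p) = √(2 × 3.72 / 4) = 1.36 V.
V_SG = 1.26 + 1.36 = 2.62 V.

V_SG = 2.62 V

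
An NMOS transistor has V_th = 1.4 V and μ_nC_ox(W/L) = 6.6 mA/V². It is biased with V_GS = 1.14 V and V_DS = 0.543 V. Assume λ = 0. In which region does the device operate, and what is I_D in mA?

Cutoff; I_D = 0 mA

V_GS = 1.14 V < V_th = 1.4 V, so the transistor is in cutoff.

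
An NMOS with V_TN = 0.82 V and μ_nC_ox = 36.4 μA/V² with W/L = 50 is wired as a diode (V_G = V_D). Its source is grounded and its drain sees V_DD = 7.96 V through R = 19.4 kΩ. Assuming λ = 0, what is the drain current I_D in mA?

With gate tied to drain, V_GS = V_DS ≥ V_GS − V_TN, so the device is in saturation.
k_n = μ_nC_ox · (W/L) = 1.82 mA/V².
KCL at the drain: ½ k_n (V_GS − V_TN)² = (V_DD − V_GS)/R.
Let x = V_GS − 0.82. Then 17.7 x² + x − 7.14 = 0, giving x = 0.608 V (positive root), so V_GS = 1.43 V.
I_D = (V_DD − V_GS)/R = (7.96 − 1.43) / 19.4 = 0.337 mA.

I_D = 0.337 mA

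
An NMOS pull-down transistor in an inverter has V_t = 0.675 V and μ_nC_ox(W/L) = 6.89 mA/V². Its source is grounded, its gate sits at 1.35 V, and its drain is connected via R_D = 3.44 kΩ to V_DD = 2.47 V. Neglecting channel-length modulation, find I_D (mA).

V_GS = V_G = 1.35 V, so V_ov = 1.35 − 0.675 = 0.675 V.
Assume saturation: I_D = ½ k_n V_ov² = 0.5 × 6.89 × 0.675² = 1.57 mA, giving V_DS = V_DD − I_D R_D = 2.47 − 1.57 × 3.44 = -2.93 V.
But -2.93 V < V_ov = 0.675 V, so the device is actually in triode.
In triode I_D = k_n[V_ov V_DS − ½ V_DS²] and I_D = (V_DD − V_DS)/R_D. Equating: 11.9 V_DS² − 17 V_DS + 2.47 = 0, giving V_DS = 0.164 V (the root below V_ov).
I_D = (2.47 − 0.164) / 3.44 = 0.67 mA.

I_D = 0.670 mA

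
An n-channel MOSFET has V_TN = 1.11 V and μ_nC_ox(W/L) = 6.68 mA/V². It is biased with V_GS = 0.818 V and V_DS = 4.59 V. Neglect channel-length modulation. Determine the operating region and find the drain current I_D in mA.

V_GS = 0.818 V < V_TN = 1.11 V, so the transistor is in cutoff.

Cutoff; I_D = 0 mA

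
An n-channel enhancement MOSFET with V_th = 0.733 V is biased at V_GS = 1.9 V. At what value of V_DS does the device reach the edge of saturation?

The boundary between triode and saturation is V_DS = V_GS − V_th = V_ov.
V_ov = 1.9 − 0.733 = 1.17 V.

V_DS,sat = 1.17 V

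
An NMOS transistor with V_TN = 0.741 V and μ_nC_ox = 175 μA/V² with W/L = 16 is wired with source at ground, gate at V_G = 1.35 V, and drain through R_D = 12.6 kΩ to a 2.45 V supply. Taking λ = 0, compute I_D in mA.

I_D = 0.185 mA

V_GS = V_G = 1.35 V, so V_ov = 1.35 − 0.741 = 0.609 V.
k_n = μ_nC_ox · (W/L) = 2.8 mA/V².
Assume saturation: I_D = ½ k_n V_ov² = 0.5 × 2.8 × 0.609² = 0.519 mA, giving V_DS = V_DD − I_D R_D = 2.45 − 0.519 × 12.6 = -4.09 V.
But -4.09 V < V_ov = 0.609 V, so the device is actually in triode.
In triode I_D = k_n[V_ov V_DS − ½ V_DS²] and I_D = (V_DD − V_DS)/R_D. Equating: 17.6 V_DS² − 22.49 V_DS + 2.45 = 0, giving V_DS = 0.12 V (the root below V_ov).
I_D = (2.45 − 0.12) / 12.6 = 0.185 mA.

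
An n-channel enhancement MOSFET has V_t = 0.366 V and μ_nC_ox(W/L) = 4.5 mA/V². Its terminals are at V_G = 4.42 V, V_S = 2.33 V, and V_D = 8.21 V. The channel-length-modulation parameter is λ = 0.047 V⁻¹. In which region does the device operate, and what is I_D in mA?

V_GS = V_G − V_S = 4.42 − 2.33 = 2.09 V; V_DS = V_D − V_S = 8.21 − 2.33 = 5.88 V.
V_ov = V_GS − V_t = 2.09 − 0.366 = 1.72 V.
Since V_DS = 5.88 V ≥ V_ov = 1.72 V, the device is in saturation.
I_D = ½ k_n V_ov² (1 + λ V_DS) = 0.5 × 4.5 × 1.72² × (1 + 0.047 × 5.88) = 8.54 mA.

Saturation; I_D = 8.54 mA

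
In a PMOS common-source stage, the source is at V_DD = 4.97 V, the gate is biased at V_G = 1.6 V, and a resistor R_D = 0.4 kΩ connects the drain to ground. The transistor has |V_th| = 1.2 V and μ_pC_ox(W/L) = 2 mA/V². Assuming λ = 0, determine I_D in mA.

V_SG = V_DD − V_G = 4.97 − 1.6 = 3.37 V, so V_ov = 3.37 − 1.2 = 2.17 V.
Assume saturation: I_D = ½ k_p V_ov² = 0.5 × 2 × 2.17² = 4.71 mA, giving V_SD = V_DD − I_D R_D = 4.97 − 4.71 × 0.4 = 3.09 V.
V_SD = 3.09 V ≥ V_ov = 2.17 V, confirming saturation.

I_D = 4.71 mA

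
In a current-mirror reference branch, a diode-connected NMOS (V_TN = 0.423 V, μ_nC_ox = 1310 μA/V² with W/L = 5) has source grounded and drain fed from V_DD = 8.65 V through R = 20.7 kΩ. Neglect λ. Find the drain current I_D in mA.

With gate tied to drain, V_GS = V_DS ≥ V_GS − V_TN, so the device is in saturation.
k_n = μ_nC_ox · (W/L) = 6.55 mA/V².
KCL at the drain: ½ k_n (V_GS − V_TN)² = (V_DD − V_GS)/R.
Let x = V_GS − 0.423. Then 67.8 x² + x − 8.227 = 0, giving x = 0.341 V (positive root), so V_GS = 0.764 V.
I_D = (V_DD − V_GS)/R = (8.65 − 0.764) / 20.7 = 0.381 mA.

I_D = 0.381 mA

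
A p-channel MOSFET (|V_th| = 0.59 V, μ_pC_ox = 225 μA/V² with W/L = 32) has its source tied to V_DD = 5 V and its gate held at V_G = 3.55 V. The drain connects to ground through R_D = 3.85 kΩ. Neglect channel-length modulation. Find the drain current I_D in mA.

I_D = 1.24 mA

V_SG = V_DD − V_G = 5 − 3.55 = 1.45 V, so V_ov = 1.45 − 0.59 = 0.86 V.
k_p = μ_pC_ox · (W/L) = 7.2 mA/V².
Assume saturation: I_D = ½ k_p V_ov² = 0.5 × 7.2 × 0.86² = 2.66 mA, giving V_SD = V_DD − I_D R_D = 5 − 2.66 × 3.85 = -5.25 V.
But -5.25 V < V_ov = 0.86 V, so the device is actually in triode.
In triode I_D = k_p[V_ov V_SD − ½ V_SD²] and I_D = (V_DD − V_SD)/R_D. Equating: 13.9 V_SD² − 24.84 V_SD + 5 = 0, giving V_SD = 0.231 V (the root below V_ov).
I_D = (5 − 0.231) / 3.85 = 1.24 mA.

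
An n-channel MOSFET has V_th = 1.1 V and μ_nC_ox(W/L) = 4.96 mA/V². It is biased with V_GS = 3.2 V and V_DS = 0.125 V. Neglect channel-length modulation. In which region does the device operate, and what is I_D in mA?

V_ov = V_GS − V_th = 3.2 − 1.1 = 2.1 V.
Since V_DS = 0.125 V < V_ov = 2.1 V, the device is in the triode region.
I_D = k_n [V_ov · V_DS − ½ V_DS²] = 4.96 × [2.1 × 0.125 − 0.5 × 0.125²] = 1.26 mA.

Triode; I_D = 1.26 mA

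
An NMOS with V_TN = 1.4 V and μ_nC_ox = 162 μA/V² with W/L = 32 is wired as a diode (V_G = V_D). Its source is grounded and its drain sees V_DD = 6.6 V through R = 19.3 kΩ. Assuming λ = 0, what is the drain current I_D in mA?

With gate tied to drain, V_GS = V_DS ≥ V_GS − V_TN, so the device is in saturation.
k_n = μ_nC_ox · (W/L) = 5.184 mA/V².
KCL at the drain: ½ k_n (V_GS − V_TN)² = (V_DD − V_GS)/R.
Let x = V_GS − 1.4. Then 50 x² + x − 5.2 = 0, giving x = 0.313 V (positive root), so V_GS = 1.71 V.
I_D = (V_DD − V_GS)/R = (6.6 − 1.71) / 19.3 = 0.253 mA.

I_D = 0.253 mA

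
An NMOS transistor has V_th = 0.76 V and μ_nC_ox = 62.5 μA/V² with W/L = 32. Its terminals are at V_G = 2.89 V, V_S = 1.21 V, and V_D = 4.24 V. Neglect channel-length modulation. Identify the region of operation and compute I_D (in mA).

Saturation; I_D = 0.846 mA

V_GS = V_G − V_S = 2.89 − 1.21 = 1.68 V; V_DS = V_D − V_S = 4.24 − 1.21 = 3.03 V.
k_n = μ_nC_ox · (W/L) = 2 mA/V².
V_ov = V_GS − V_th = 1.68 − 0.76 = 0.92 V.
Since V_DS = 3.03 V ≥ V_ov = 0.92 V, the device is in saturation.
I_D = ½ k_n V_ov² = 0.5 × 2 × 0.92² = 0.846 mA.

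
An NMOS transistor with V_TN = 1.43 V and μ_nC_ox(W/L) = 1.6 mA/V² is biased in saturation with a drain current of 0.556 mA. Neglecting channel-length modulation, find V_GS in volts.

V_GS = 2.26 V

In saturation I_D = ½ k_n (V_GS − V_TN)², so V_GS − V_TN = √(2 I_D / k_n) = √(2 × 0.556 / 1.6) = 0.834 V.
V_GS = 1.43 + 0.834 = 2.26 V.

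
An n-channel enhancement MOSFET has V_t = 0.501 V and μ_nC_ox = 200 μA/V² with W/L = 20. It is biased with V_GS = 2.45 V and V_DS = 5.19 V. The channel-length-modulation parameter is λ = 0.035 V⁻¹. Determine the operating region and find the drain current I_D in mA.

Saturation; I_D = 8.98 mA

k_n = μ_nC_ox · (W/L) = 4 mA/V².
V_ov = V_GS − V_t = 2.45 − 0.501 = 1.95 V.
Since V_DS = 5.19 V ≥ V_ov = 1.95 V, the device is in saturation.
I_D = ½ k_n V_ov² (1 + λ V_DS) = 0.5 × 4 × 1.95² × (1 + 0.035 × 5.19) = 8.98 mA.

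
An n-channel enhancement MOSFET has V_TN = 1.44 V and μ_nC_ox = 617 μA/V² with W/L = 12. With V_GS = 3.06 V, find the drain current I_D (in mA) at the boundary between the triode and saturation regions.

At the boundary V_DS = V_ov = V_GS − V_TN = 3.06 − 1.44 = 1.62 V.
k_n = μ_nC_ox · (W/L) = 7.404 mA/V².
I_D = ½ k_n V_ov² = 0.5 × 7.404 × 1.62² = 9.72 mA.

I_D = 9.72 mA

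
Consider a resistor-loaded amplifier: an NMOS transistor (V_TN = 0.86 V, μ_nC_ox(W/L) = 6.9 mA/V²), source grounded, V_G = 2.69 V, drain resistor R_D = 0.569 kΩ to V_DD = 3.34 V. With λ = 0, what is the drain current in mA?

V_GS = V_G = 2.69 V, so V_ov = 2.69 − 0.86 = 1.83 V.
Assume saturation: I_D = ½ k_n V_ov² = 0.5 × 6.9 × 1.83² = 11.6 mA, giving V_DS = V_DD − I_D R_D = 3.34 − 11.6 × 0.569 = -3.23 V.
But -3.23 V < V_ov = 1.83 V, so the device is actually in triode.
In triode I_D = k_n[V_ov V_DS − ½ V_DS²] and I_D = (V_DD − V_DS)/R_D. Equating: 1.96 V_DS² − 8.185 V_DS + 3.34 = 0, giving V_DS = 0.458 V (the root below V_ov).
I_D = (3.34 − 0.458) / 0.569 = 5.06 mA.

I_D = 5.06 mA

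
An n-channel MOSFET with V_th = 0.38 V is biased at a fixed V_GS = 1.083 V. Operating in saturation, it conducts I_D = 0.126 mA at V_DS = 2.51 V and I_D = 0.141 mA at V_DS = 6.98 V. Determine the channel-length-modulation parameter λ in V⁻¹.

With V_GS fixed, I_D ∝ (1 + λ V_DS) in saturation, so I_D2/I_D1 = (1 + λ V_DS2)/(1 + λ V_DS1).
0.141/0.126 = 1.119 = (1 + 6.98 λ)/(1 + 2.51 λ).
Solving: λ (I_D1 V_DS2 − I_D2 V_DS1) = I_D2 − I_D1, so λ = (0.141 − 0.126) / (0.126 × 6.98 − 0.141 × 2.51) = 0.015 / 0.526 = 0.0285 V⁻¹.

λ = 0.0285 V⁻¹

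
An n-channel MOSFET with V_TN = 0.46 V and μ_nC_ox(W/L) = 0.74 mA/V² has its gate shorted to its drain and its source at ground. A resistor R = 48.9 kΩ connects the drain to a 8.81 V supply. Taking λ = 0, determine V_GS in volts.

V_GS = 1.11 V

With gate tied to drain, V_GS = V_DS ≥ V_GS − V_TN, so the device is in saturation.
KCL at the drain: ½ k_n (V_GS − V_TN)² = (V_DD − V_GS)/R.
Let x = V_GS − 0.46. Then 18.1 x² + x − 8.35 = 0, giving x = 0.652 V (positive root), so V_GS = 1.11 V.
I_D = (V_DD − V_GS)/R = (8.81 − 1.11) / 48.9 = 0.157 mA.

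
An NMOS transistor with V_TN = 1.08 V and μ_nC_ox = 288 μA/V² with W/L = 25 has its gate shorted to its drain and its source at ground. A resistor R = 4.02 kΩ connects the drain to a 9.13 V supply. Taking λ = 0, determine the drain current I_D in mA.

I_D = 1.83 mA

With gate tied to drain, V_GS = V_DS ≥ V_GS − V_TN, so the device is in saturation.
k_n = μ_nC_ox · (W/L) = 7.2 mA/V².
KCL at the drain: ½ k_n (V_GS − V_TN)² = (V_DD − V_GS)/R.
Let x = V_GS − 1.08. Then 14.5 x² + x − 8.05 = 0, giving x = 0.712 V (positive root), so V_GS = 1.79 V.
I_D = (V_DD − V_GS)/R = (9.13 − 1.79) / 4.02 = 1.83 mA.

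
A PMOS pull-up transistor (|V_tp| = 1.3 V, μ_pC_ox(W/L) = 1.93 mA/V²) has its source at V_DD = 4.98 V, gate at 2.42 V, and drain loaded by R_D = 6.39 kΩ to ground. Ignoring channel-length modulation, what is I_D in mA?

I_D = 0.725 mA

V_SG = V_DD − V_G = 4.98 − 2.42 = 2.56 V, so V_ov = 2.56 − 1.3 = 1.26 V.
Assume saturation: I_D = ½ k_p V_ov² = 0.5 × 1.93 × 1.26² = 1.53 mA, giving V_SD = V_DD − I_D R_D = 4.98 − 1.53 × 6.39 = -4.81 V.
But -4.81 V < V_ov = 1.26 V, so the device is actually in triode.
In triode I_D = k_p[V_ov V_SD − ½ V_SD²] and I_D = (V_DD − V_SD)/R_D. Equating: 6.17 V_SD² − 16.54 V_SD + 4.98 = 0, giving V_SD = 0.346 V (the root below V_ov).
I_D = (4.98 − 0.346) / 6.39 = 0.725 mA.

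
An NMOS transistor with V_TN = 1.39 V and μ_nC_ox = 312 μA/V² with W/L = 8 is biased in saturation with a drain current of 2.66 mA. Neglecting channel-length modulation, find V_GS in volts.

V_GS = 2.85 V

k_n = μ_nC_ox · (W/L) = 2.496 mA/V².
In saturation I_D = ½ k_n (V_GS − V_TN)², so V_GS − V_TN = √(2 I_D / k_n) = √(2 × 2.66 / 2.496) = 1.46 V.
V_GS = 1.39 + 1.46 = 2.85 V.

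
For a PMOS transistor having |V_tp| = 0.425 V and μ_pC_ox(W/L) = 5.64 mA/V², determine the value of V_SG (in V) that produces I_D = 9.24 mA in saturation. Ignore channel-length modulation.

V_SG = 2.24 V

In saturation I_D = ½ k_p (V_SG − |V_tp|)², so V_SG − |V_tp| = √(2 I_D / k_p) = √(2 × 9.24 / 5.64) = 1.81 V.
V_SG = 0.425 + 1.81 = 2.24 V.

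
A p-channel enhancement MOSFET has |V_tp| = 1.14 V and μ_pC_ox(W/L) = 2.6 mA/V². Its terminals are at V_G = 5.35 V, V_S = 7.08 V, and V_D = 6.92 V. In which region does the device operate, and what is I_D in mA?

Triode; I_D = 0.212 mA

V_SG = V_S − V_G = 7.08 − 5.35 = 1.73 V; V_SD = V_S − V_D = 7.08 − 6.92 = 0.16 V.
V_ov = V_SG − |V_tp| = 1.73 − 1.14 = 0.59 V.
Since V_SD = 0.16 V < V_ov = 0.59 V, the device is in the triode region.
I_D = k_p [V_ov · V_SD − ½ V_SD²] = 2.6 × [0.59 × 0.16 − 0.5 × 0.16²] = 0.212 mA.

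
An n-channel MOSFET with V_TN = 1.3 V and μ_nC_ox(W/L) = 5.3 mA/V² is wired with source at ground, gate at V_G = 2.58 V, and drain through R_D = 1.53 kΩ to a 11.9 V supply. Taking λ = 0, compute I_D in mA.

I_D = 4.34 mA

V_GS = V_G = 2.58 V, so V_ov = 2.58 − 1.3 = 1.28 V.
Assume saturation: I_D = ½ k_n V_ov² = 0.5 × 5.3 × 1.28² = 4.34 mA, giving V_DS = V_DD − I_D R_D = 11.9 − 4.34 × 1.53 = 5.26 V.
V_DS = 5.26 V ≥ V_ov = 1.28 V, confirming saturation.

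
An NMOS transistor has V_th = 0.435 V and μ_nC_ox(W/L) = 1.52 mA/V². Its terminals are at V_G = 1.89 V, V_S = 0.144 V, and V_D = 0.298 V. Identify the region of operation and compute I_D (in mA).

Triode; I_D = 0.289 mA

V_GS = V_G − V_S = 1.89 − 0.144 = 1.75 V; V_DS = V_D − V_S = 0.298 − 0.144 = 0.154 V.
V_ov = V_GS − V_th = 1.75 − 0.435 = 1.31 V.
Since V_DS = 0.154 V < V_ov = 1.31 V, the device is in the triode region.
I_D = k_n [V_ov · V_DS − ½ V_DS²] = 1.52 × [1.31 × 0.154 − 0.5 × 0.154²] = 0.289 mA.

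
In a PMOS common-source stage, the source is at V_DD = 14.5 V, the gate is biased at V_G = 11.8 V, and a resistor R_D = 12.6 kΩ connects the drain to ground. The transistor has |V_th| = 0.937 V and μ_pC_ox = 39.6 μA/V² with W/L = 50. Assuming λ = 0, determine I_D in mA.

V_SG = V_DD − V_G = 14.5 − 11.8 = 2.7 V, so V_ov = 2.7 − 0.937 = 1.76 V.
k_p = μ_pC_ox · (W/L) = 1.98 mA/V².
Assume saturation: I_D = ½ k_p V_ov² = 0.5 × 1.98 × 1.76² = 3.08 mA, giving V_SD = V_DD − I_D R_D = 14.5 − 3.08 × 12.6 = -24.3 V.
But -24.3 V < V_ov = 1.76 V, so the device is actually in triode.
In triode I_D = k_p[V_ov V_SD − ½ V_SD²] and I_D = (V_DD − V_SD)/R_D. Equating: 12.5 V_SD² − 44.98 V_SD + 14.5 = 0, giving V_SD = 0.358 V (the root below V_ov).
I_D = (14.5 − 0.358) / 12.6 = 1.12 mA.

I_D = 1.12 mA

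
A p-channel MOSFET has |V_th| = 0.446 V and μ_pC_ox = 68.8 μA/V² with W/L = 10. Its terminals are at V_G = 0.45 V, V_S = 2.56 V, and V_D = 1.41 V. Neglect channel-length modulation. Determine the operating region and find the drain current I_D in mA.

V_SG = V_S − V_G = 2.56 − 0.45 = 2.11 V; V_SD = V_S − V_D = 2.56 − 1.41 = 1.15 V.
k_p = μ_pC_ox · (W/L) = 0.688 mA/V².
V_ov = V_SG − |V_th| = 2.11 − 0.446 = 1.66 V.
Since V_SD = 1.15 V < V_ov = 1.66 V, the device is in the triode region.
I_D = k_p [V_ov · V_SD − ½ V_SD²] = 0.688 × [1.66 × 1.15 − 0.5 × 1.15²] = 0.862 mA.

Triode; I_D = 0.862 mA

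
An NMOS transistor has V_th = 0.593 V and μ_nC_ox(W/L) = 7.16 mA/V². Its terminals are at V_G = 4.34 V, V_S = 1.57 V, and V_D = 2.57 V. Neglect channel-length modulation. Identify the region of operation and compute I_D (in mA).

V_GS = V_G − V_S = 4.34 − 1.57 = 2.77 V; V_DS = V_D − V_S = 2.57 − 1.57 = 1 V.
V_ov = V_GS − V_th = 2.77 − 0.593 = 2.18 V.
Since V_DS = 1 V < V_ov = 2.18 V, the device is in the triode region.
I_D = k_n [V_ov · V_DS − ½ V_DS²] = 7.16 × [2.18 × 1 − 0.5 × 1²] = 12 mA.

Triode; I_D = 12.0 mA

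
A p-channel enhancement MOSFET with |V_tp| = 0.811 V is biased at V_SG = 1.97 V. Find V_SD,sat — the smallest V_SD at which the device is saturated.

The boundary between triode and saturation is V_SD = V_SG − |V_tp| = V_ov.
V_ov = 1.97 − 0.811 = 1.16 V.

V_SD,sat = 1.16 V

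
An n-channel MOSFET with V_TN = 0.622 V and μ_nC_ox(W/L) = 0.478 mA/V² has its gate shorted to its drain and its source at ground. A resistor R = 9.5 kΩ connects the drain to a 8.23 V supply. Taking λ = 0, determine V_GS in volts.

With gate tied to drain, V_GS = V_DS ≥ V_GS − V_TN, so the device is in saturation.
KCL at the drain: ½ k_n (V_GS − V_TN)² = (V_DD − V_GS)/R.
Let x = V_GS − 0.622. Then 2.27 x² + x − 7.608 = 0, giving x = 1.62 V (positive root), so V_GS = 2.25 V.
I_D = (V_DD − V_GS)/R = (8.23 − 2.25) / 9.5 = 0.63 mA.

V_GS = 2.25 V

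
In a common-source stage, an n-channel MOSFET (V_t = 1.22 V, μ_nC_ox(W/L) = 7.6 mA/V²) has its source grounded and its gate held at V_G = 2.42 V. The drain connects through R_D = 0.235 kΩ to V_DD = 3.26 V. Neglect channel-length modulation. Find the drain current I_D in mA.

V_GS = V_G = 2.42 V, so V_ov = 2.42 − 1.22 = 1.2 V.
Assume saturation: I_D = ½ k_n V_ov² = 0.5 × 7.6 × 1.2² = 5.47 mA, giving V_DS = V_DD − I_D R_D = 3.26 − 5.47 × 0.235 = 1.97 V.
V_DS = 1.97 V ≥ V_ov = 1.2 V, confirming saturation.

I_D = 5.47 mA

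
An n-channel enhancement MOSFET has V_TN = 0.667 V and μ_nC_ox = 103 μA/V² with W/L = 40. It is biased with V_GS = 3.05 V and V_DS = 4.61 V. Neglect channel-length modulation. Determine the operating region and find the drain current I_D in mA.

Saturation; I_D = 11.7 mA

k_n = μ_nC_ox · (W/L) = 4.12 mA/V².
V_ov = V_GS − V_TN = 3.05 − 0.667 = 2.38 V.
Since V_DS = 4.61 V ≥ V_ov = 2.38 V, the device is in saturation.
I_D = ½ k_n V_ov² = 0.5 × 4.12 × 2.38² = 11.7 mA.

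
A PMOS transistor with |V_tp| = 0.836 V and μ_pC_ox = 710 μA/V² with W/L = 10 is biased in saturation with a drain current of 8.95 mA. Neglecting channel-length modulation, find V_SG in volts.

V_SG = 2.42 V

k_p = μ_pC_ox · (W/L) = 7.1 mA/V².
In saturation I_D = ½ k_p (V_SG − |V_tp|)², so V_SG − |V_tp| = √(2 I_D / k_p) = √(2 × 8.95 / 7.1) = 1.59 V.
V_SG = 0.836 + 1.59 = 2.42 V.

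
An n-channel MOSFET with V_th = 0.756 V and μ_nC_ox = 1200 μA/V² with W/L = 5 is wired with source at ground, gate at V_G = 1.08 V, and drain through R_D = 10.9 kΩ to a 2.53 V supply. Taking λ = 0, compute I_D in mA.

V_GS = V_G = 1.08 V, so V_ov = 1.08 − 0.756 = 0.324 V.
k_n = μ_nC_ox · (W/L) = 6 mA/V².
Assume saturation: I_D = ½ k_n V_ov² = 0.5 × 6 × 0.324² = 0.315 mA, giving V_DS = V_DD − I_D R_D = 2.53 − 0.315 × 10.9 = -0.903 V.
But -0.903 V < V_ov = 0.324 V, so the device is actually in triode.
In triode I_D = k_n[V_ov V_DS − ½ V_DS²] and I_D = (V_DD − V_DS)/R_D. Equating: 32.7 V_DS² − 22.19 V_DS + 2.53 = 0, giving V_DS = 0.145 V (the root below V_ov).
I_D = (2.53 − 0.145) / 10.9 = 0.219 mA.

I_D = 0.219 mA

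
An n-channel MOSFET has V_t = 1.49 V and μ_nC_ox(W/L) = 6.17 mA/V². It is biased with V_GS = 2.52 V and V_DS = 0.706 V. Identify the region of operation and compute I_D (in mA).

V_ov = V_GS − V_t = 2.52 − 1.49 = 1.03 V.
Since V_DS = 0.706 V < V_ov = 1.03 V, the device is in the triode region.
I_D = k_n [V_ov · V_DS − ½ V_DS²] = 6.17 × [1.03 × 0.706 − 0.5 × 0.706²] = 2.95 mA.

Triode; I_D = 2.95 mA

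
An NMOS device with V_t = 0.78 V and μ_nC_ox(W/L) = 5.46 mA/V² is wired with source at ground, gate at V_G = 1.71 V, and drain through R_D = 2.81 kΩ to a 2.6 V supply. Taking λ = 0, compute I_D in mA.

I_D = 0.858 mA

V_GS = V_G = 1.71 V, so V_ov = 1.71 − 0.78 = 0.93 V.
Assume saturation: I_D = ½ k_n V_ov² = 0.5 × 5.46 × 0.93² = 2.36 mA, giving V_DS = V_DD − I_D R_D = 2.6 − 2.36 × 2.81 = -4.03 V.
But -4.03 V < V_ov = 0.93 V, so the device is actually in triode.
In triode I_D = k_n[V_ov V_DS − ½ V_DS²] and I_D = (V_DD − V_DS)/R_D. Equating: 7.67 V_DS² − 15.27 V_DS + 2.6 = 0, giving V_DS = 0.188 V (the root below V_ov).
I_D = (2.6 − 0.188) / 2.81 = 0.858 mA.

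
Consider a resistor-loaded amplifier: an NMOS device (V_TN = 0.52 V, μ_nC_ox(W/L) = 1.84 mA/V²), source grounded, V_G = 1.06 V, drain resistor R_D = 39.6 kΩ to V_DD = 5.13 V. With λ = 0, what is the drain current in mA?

I_D = 0.126 mA

V_GS = V_G = 1.06 V, so V_ov = 1.06 − 0.52 = 0.54 V.
Assume saturation: I_D = ½ k_n V_ov² = 0.5 × 1.84 × 0.54² = 0.268 mA, giving V_DS = V_DD − I_D R_D = 5.13 − 0.268 × 39.6 = -5.49 V.
But -5.49 V < V_ov = 0.54 V, so the device is actually in triode.
In triode I_D = k_n[V_ov V_DS − ½ V_DS²] and I_D = (V_DD − V_DS)/R_D. Equating: 36.4 V_DS² − 40.35 V_DS + 5.13 = 0, giving V_DS = 0.147 V (the root below V_ov).
I_D = (5.13 − 0.147) / 39.6 = 0.126 mA.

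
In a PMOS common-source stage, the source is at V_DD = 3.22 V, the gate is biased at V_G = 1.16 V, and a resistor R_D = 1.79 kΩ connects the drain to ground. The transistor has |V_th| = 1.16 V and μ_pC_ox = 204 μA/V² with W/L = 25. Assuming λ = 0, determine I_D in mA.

I_D = 1.55 mA

V_SG = V_DD − V_G = 3.22 − 1.16 = 2.06 V, so V_ov = 2.06 − 1.16 = 0.9 V.
k_p = μ_pC_ox · (W/L) = 5.1 mA/V².
Assume saturation: I_D = ½ k_p V_ov² = 0.5 × 5.1 × 0.9² = 2.07 mA, giving V_SD = V_DD − I_D R_D = 3.22 − 2.07 × 1.79 = -0.477 V.
But -0.477 V < V_ov = 0.9 V, so the device is actually in triode.
In triode I_D = k_p[V_ov V_SD − ½ V_SD²] and I_D = (V_DD − V_SD)/R_D. Equating: 4.56 V_SD² − 9.216 V_SD + 3.22 = 0, giving V_SD = 0.449 V (the root below V_ov).
I_D = (3.22 − 0.449) / 1.79 = 1.55 mA.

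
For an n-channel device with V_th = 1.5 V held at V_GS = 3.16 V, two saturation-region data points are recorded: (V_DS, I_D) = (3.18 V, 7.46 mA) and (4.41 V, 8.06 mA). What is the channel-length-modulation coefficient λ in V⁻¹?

With V_GS fixed, I_D ∝ (1 + λ V_DS) in saturation, so I_D2/I_D1 = (1 + λ V_DS2)/(1 + λ V_DS1).
8.06/7.46 = 1.08 = (1 + 4.41 λ)/(1 + 3.18 λ).
Solving: λ (I_D1 V_DS2 − I_D2 V_DS1) = I_D2 − I_D1, so λ = (8.06 − 7.46) / (7.46 × 4.41 − 8.06 × 3.18) = 0.6 / 7.27 = 0.0826 V⁻¹.

λ = 0.0826 V⁻¹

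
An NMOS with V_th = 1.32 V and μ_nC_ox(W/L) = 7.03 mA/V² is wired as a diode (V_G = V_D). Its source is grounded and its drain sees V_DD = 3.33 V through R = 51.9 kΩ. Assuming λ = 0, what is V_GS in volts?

With gate tied to drain, V_GS = V_DS ≥ V_GS − V_th, so the device is in saturation.
KCL at the drain: ½ k_n (V_GS − V_th)² = (V_DD − V_GS)/R.
Let x = V_GS − 1.32. Then 182 x² + x − 2.01 = 0, giving x = 0.102 V (positive root), so V_GS = 1.42 V.
I_D = (V_DD − V_GS)/R = (3.33 − 1.42) / 51.9 = 0.0368 mA.

V_GS = 1.42 V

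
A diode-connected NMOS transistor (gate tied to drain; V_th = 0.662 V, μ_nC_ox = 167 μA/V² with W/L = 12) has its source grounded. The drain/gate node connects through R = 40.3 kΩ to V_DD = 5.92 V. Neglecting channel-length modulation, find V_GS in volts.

With gate tied to drain, V_GS = V_DS ≥ V_GS − V_th, so the device is in saturation.
k_n = μ_nC_ox · (W/L) = 2.004 mA/V².
KCL at the drain: ½ k_n (V_GS − V_th)² = (V_DD − V_GS)/R.
Let x = V_GS − 0.662. Then 40.4 x² + x − 5.258 = 0, giving x = 0.349 V (positive root), so V_GS = 1.01 V.
I_D = (V_DD − V_GS)/R = (5.92 − 1.01) / 40.3 = 0.122 mA.

V_GS = 1.01 V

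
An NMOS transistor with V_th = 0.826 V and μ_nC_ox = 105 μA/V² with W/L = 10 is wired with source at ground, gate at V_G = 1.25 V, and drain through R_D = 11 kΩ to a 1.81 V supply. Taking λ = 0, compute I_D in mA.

V_GS = V_G = 1.25 V, so V_ov = 1.25 − 0.826 = 0.424 V.
k_n = μ_nC_ox · (W/L) = 1.05 mA/V².
Assume saturation: I_D = ½ k_n V_ov² = 0.5 × 1.05 × 0.424² = 0.0944 mA, giving V_DS = V_DD − I_D R_D = 1.81 − 0.0944 × 11 = 0.772 V.
V_DS = 0.772 V ≥ V_ov = 0.424 V, confirming saturation.

I_D = 0.0944 mA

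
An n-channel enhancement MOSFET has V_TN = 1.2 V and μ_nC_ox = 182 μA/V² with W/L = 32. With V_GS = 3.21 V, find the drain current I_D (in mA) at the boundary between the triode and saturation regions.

I_D = 11.8 mA

At the boundary V_DS = V_ov = V_GS − V_TN = 3.21 − 1.2 = 2.01 V.
k_n = μ_nC_ox · (W/L) = 5.824 mA/V².
I_D = ½ k_n V_ov² = 0.5 × 5.824 × 2.01² = 11.8 mA.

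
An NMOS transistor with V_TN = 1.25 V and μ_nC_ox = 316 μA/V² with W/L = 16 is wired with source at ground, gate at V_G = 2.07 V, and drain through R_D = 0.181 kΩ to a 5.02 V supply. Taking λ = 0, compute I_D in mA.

I_D = 1.70 mA

V_GS = V_G = 2.07 V, so V_ov = 2.07 − 1.25 = 0.82 V.
k_n = μ_nC_ox · (W/L) = 5.056 mA/V².
Assume saturation: I_D = ½ k_n V_ov² = 0.5 × 5.056 × 0.82² = 1.7 mA, giving V_DS = V_DD − I_D R_D = 5.02 − 1.7 × 0.181 = 4.71 V.
V_DS = 4.71 V ≥ V_ov = 0.82 V, confirming saturation.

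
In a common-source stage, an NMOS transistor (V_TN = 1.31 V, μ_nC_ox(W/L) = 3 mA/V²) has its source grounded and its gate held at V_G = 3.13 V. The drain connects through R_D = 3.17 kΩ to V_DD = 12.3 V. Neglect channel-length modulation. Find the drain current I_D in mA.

I_D = 3.61 mA

V_GS = V_G = 3.13 V, so V_ov = 3.13 − 1.31 = 1.82 V.
Assume saturation: I_D = ½ k_n V_ov² = 0.5 × 3 × 1.82² = 4.97 mA, giving V_DS = V_DD − I_D R_D = 12.3 − 4.97 × 3.17 = -3.45 V.
But -3.45 V < V_ov = 1.82 V, so the device is actually in triode.
In triode I_D = k_n[V_ov V_DS − ½ V_DS²] and I_D = (V_DD − V_DS)/R_D. Equating: 4.75 V_DS² − 18.31 V_DS + 12.3 = 0, giving V_DS = 0.867 V (the root below V_ov).
I_D = (12.3 − 0.867) / 3.17 = 3.61 mA.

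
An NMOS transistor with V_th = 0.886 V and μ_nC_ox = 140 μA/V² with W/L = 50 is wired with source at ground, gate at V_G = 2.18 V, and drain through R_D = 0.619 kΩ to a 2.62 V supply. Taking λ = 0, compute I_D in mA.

V_GS = V_G = 2.18 V, so V_ov = 2.18 − 0.886 = 1.29 V.
k_n = μ_nC_ox · (W/L) = 7 mA/V².
Assume saturation: I_D = ½ k_n V_ov² = 0.5 × 7 × 1.29² = 5.86 mA, giving V_DS = V_DD − I_D R_D = 2.62 − 5.86 × 0.619 = -1.01 V.
But -1.01 V < V_ov = 1.29 V, so the device is actually in triode.
In triode I_D = k_n[V_ov V_DS − ½ V_DS²] and I_D = (V_DD − V_DS)/R_D. Equating: 2.17 V_DS² − 6.607 V_DS + 2.62 = 0, giving V_DS = 0.469 V (the root below V_ov).
I_D = (2.62 − 0.469) / 0.619 = 3.48 mA.

I_D = 3.48 mA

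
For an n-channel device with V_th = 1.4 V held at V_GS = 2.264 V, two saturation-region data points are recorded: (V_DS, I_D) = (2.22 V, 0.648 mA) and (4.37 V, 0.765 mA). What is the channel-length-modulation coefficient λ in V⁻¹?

With V_GS fixed, I_D ∝ (1 + λ V_DS) in saturation, so I_D2/I_D1 = (1 + λ V_DS2)/(1 + λ V_DS1).
0.765/0.648 = 1.181 = (1 + 4.37 λ)/(1 + 2.22 λ).
Solving: λ (I_D1 V_DS2 − I_D2 V_DS1) = I_D2 − I_D1, so λ = (0.765 − 0.648) / (0.648 × 4.37 − 0.765 × 2.22) = 0.117 / 1.13 = 0.103 V⁻¹.

λ = 0.103 V⁻¹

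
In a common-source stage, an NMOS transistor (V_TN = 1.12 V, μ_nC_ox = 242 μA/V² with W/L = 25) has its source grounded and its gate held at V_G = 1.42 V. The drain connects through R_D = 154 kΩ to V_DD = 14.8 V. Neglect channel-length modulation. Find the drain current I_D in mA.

V_GS = V_G = 1.42 V, so V_ov = 1.42 − 1.12 = 0.3 V.
k_n = μ_nC_ox · (W/L) = 6.05 mA/V².
Assume saturation: I_D = ½ k_n V_ov² = 0.5 × 6.05 × 0.3² = 0.272 mA, giving V_DS = V_DD − I_D R_D = 14.8 − 0.272 × 154 = -27.1 V.
But -27.1 V < V_ov = 0.3 V, so the device is actually in triode.
In triode I_D = k_n[V_ov V_DS − ½ V_DS²] and I_D = (V_DD − V_DS)/R_D. Equating: 466 V_DS² − 280.5 V_DS + 14.8 = 0, giving V_DS = 0.0584 V (the root below V_ov).
I_D = (14.8 − 0.0584) / 154 = 0.0957 mA.

I_D = 0.0957 mA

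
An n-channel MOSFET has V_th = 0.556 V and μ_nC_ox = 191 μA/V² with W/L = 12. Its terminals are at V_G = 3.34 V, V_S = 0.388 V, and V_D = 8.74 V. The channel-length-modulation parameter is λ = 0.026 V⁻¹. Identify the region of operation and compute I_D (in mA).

Saturation; I_D = 8.01 mA

V_GS = V_G − V_S = 3.34 − 0.388 = 2.95 V; V_DS = V_D − V_S = 8.74 − 0.388 = 8.35 V.
k_n = μ_nC_ox · (W/L) = 2.292 mA/V².
V_ov = V_GS − V_th = 2.95 − 0.556 = 2.4 V.
Since V_DS = 8.35 V ≥ V_ov = 2.4 V, the device is in saturation.
I_D = ½ k_n V_ov² (1 + λ V_DS) = 0.5 × 2.292 × 2.4² × (1 + 0.026 × 8.35) = 8.01 mA.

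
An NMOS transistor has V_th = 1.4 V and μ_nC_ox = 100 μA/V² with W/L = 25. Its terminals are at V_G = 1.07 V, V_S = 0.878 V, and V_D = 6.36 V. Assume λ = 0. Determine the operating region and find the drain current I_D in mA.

Cutoff; I_D = 0 mA

V_GS = V_G − V_S = 1.07 − 0.878 = 0.192 V; V_DS = V_D − V_S = 6.36 − 0.878 = 5.48 V.
V_GS = 0.192 V < V_th = 1.4 V, so the transistor is in cutoff.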